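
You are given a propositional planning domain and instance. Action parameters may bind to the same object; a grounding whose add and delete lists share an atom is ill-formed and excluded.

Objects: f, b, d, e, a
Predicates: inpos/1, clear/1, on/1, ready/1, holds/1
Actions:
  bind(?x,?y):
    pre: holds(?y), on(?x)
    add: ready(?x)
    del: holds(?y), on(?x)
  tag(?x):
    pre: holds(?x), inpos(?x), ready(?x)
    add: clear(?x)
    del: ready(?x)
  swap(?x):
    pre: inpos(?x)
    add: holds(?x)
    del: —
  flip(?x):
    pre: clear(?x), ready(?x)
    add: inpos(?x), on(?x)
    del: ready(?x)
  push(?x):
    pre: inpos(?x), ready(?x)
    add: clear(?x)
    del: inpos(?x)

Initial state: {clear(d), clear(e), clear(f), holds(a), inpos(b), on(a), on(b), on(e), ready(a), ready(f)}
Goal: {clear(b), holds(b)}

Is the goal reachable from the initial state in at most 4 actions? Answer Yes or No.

1. bind(b,a)  →  {clear(d), clear(e), clear(f), inpos(b), on(a), on(e), ready(a), ready(b), ready(f)}
2. swap(b)  →  {clear(d), clear(e), clear(f), holds(b), inpos(b), on(a), on(e), ready(a), ready(b), ready(f)}
3. tag(b)  →  {clear(b), clear(d), clear(e), clear(f), holds(b), inpos(b), on(a), on(e), ready(a), ready(f)}
optimal plan length = 3; 3 ≤ 4

Yes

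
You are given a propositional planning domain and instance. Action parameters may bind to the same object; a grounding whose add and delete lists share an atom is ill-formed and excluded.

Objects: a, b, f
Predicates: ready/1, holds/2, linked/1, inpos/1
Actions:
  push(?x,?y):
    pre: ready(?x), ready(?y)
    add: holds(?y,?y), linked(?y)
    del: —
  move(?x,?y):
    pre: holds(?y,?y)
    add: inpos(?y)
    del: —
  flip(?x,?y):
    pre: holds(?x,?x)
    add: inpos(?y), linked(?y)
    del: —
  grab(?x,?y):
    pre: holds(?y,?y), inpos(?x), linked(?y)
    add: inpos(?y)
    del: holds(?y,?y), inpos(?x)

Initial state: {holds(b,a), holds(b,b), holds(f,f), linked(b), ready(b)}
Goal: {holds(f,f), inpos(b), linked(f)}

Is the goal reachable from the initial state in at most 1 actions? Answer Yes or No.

No

1. move(a,b)  →  {holds(b,a), holds(b,b), holds(f,f), inpos(b), linked(b), ready(b)}
2. flip(b,f)  →  {holds(b,a), holds(b,b), holds(f,f), inpos(b), inpos(f), linked(b), linked(f), ready(b)}
optimal plan length = 2; 2 > 1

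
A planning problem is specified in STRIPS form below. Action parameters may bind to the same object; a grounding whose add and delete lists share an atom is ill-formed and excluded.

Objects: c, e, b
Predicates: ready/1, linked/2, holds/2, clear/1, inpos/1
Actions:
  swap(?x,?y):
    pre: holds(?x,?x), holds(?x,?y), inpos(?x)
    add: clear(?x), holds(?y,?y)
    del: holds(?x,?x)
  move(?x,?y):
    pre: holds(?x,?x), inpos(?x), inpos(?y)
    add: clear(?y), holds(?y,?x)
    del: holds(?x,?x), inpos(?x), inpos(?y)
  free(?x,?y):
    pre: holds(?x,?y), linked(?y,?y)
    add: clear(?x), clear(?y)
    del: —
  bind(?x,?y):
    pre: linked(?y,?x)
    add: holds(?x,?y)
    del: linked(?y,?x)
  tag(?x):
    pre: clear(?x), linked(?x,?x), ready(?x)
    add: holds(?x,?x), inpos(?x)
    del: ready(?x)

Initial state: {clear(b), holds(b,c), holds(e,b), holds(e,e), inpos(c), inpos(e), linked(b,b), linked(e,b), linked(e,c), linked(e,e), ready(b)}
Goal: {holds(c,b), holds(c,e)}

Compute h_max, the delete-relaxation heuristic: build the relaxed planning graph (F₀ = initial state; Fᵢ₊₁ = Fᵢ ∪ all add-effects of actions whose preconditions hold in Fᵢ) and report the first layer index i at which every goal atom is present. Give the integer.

F0 = init (11 atoms)
F1 = F0 ∪ {clear(c), clear(e), holds(b,b), holds(b,e), holds(c,e), inpos(b)}  (17 atoms)
F2 = F1 ∪ {holds(c,b), holds(c,c)}  (19 atoms)
goal ⊆ F2  ⇒  h_max = 2

2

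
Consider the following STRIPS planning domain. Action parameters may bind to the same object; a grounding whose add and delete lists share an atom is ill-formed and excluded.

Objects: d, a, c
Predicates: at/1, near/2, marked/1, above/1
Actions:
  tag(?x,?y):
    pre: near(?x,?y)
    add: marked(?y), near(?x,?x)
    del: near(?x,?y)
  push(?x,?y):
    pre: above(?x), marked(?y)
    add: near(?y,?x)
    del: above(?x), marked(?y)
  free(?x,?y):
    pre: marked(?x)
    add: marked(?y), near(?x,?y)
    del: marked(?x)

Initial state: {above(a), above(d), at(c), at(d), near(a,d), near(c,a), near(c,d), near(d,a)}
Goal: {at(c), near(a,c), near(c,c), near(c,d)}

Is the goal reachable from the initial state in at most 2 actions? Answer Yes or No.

Yes

1. tag(c,a)  →  {above(a), above(d), at(c), at(d), marked(a), near(a,d), near(c,c), near(c,d), near(d,a)}
2. free(a,c)  →  {above(a), above(d), at(c), at(d), marked(c), near(a,c), near(a,d), near(c,c), near(c,d), near(d,a)}
optimal plan length = 2; 2 ≤ 2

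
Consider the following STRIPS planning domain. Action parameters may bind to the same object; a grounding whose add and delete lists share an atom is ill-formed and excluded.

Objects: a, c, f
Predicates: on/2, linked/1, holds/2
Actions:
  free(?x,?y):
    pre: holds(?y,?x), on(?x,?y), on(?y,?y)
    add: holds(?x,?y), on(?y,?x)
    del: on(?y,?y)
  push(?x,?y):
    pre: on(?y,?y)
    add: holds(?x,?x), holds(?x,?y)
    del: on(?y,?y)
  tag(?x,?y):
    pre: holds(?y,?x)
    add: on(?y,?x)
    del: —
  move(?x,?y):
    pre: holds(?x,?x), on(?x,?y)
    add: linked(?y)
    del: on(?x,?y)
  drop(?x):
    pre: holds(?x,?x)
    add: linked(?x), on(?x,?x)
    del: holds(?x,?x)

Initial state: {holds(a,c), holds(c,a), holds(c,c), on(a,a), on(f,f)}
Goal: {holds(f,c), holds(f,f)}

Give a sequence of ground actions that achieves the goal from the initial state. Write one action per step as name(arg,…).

tag(c,c); push(f,c)

1. tag(c,c)  →  {holds(a,c), holds(c,a), holds(c,c), on(a,a), on(c,c), on(f,f)}
2. push(f,c)  →  {holds(a,c), holds(c,a), holds(c,c), holds(f,c), holds(f,f), on(a,a), on(f,f)}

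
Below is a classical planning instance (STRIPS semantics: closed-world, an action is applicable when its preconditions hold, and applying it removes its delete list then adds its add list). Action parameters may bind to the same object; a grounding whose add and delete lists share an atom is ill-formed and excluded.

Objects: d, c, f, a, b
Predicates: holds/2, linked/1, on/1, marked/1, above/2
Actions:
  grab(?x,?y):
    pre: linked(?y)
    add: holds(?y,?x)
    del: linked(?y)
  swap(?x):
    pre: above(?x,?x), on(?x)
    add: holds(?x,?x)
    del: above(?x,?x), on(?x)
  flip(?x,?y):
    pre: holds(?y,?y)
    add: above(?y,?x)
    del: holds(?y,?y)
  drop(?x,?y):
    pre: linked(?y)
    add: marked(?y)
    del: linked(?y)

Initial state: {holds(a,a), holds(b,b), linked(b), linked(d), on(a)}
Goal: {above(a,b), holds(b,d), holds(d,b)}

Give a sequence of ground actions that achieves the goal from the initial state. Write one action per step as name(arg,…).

grab(d,b); grab(b,d); flip(b,a)

1. grab(d,b)  →  {holds(a,a), holds(b,b), holds(b,d), linked(d), on(a)}
2. grab(b,d)  →  {holds(a,a), holds(b,b), holds(b,d), holds(d,b), on(a)}
3. flip(b,a)  →  {above(a,b), holds(b,b), holds(b,d), holds(d,b), on(a)}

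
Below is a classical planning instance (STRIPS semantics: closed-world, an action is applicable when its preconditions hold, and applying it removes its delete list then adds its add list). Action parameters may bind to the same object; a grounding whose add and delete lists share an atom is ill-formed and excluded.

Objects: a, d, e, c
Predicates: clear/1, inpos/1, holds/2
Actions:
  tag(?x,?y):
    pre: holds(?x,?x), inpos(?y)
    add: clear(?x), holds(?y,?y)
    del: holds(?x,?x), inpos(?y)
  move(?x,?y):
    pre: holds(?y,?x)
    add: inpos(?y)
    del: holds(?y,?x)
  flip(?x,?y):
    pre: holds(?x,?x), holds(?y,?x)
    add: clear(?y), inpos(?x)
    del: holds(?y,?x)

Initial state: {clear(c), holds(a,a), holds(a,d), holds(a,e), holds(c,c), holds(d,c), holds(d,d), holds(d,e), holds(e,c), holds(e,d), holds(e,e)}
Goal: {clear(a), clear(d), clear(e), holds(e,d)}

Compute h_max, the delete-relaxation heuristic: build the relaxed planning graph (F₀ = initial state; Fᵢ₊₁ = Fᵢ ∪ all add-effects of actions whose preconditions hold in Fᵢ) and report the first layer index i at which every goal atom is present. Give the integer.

F0 = init (11 atoms)
F1 = F0 ∪ {clear(a), clear(d), clear(e), inpos(a), inpos(c), inpos(d), inpos(e)}  (18 atoms)
goal ⊆ F1  ⇒  h_max = 1

1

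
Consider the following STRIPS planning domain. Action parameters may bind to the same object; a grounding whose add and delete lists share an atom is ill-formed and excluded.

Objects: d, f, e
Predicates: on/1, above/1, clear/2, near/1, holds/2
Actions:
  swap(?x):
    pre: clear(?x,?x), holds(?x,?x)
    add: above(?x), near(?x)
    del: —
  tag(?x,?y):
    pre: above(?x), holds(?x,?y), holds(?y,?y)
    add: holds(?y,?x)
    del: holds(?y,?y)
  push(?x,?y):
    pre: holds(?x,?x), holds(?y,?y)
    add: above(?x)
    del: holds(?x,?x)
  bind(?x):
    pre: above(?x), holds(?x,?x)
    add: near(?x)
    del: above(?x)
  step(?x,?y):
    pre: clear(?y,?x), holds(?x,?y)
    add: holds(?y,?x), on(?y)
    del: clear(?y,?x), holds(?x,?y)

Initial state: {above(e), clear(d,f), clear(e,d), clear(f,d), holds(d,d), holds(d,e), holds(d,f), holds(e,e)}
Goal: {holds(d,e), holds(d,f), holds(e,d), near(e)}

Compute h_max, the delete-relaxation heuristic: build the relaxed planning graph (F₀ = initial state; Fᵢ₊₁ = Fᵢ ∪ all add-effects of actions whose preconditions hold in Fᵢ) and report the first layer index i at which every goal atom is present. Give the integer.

1

F0 = init (8 atoms)
F1 = F0 ∪ {above(d), holds(e,d), holds(f,d), near(e), on(e), on(f)}  (14 atoms)
goal ⊆ F1  ⇒  h_max = 1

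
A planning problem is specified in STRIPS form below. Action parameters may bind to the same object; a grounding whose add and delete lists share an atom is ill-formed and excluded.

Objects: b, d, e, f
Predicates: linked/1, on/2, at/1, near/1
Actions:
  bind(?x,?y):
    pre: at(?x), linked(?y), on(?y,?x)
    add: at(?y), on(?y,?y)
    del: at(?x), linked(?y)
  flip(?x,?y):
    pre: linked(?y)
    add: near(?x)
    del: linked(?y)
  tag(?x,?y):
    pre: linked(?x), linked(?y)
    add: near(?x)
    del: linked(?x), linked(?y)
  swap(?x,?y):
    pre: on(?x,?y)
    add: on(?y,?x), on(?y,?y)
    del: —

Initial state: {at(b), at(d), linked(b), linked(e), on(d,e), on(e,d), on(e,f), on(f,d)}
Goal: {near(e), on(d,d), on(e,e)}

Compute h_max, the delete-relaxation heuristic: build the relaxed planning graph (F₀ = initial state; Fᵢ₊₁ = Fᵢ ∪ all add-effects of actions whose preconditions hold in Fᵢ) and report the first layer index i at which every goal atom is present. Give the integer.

F0 = init (8 atoms)
F1 = F0 ∪ {at(e), near(b), near(d), near(e), near(f), on(d,d), on(d,f), on(e,e), on(f,e), on(f,f)}  (18 atoms)
goal ⊆ F1  ⇒  h_max = 1

1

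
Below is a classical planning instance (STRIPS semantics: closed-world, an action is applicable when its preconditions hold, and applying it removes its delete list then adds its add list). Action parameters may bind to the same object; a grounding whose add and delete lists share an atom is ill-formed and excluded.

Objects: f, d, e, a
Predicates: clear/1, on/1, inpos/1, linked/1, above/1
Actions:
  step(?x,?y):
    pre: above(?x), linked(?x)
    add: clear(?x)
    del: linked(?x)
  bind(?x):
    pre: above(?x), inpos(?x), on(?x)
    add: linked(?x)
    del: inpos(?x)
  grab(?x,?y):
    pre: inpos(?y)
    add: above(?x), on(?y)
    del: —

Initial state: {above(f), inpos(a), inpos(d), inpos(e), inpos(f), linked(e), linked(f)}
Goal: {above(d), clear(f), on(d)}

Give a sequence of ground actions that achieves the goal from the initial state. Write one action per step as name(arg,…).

1. step(f,f)  →  {above(f), clear(f), inpos(a), inpos(d), inpos(e), inpos(f), linked(e)}
2. grab(d,d)  →  {above(d), above(f), clear(f), inpos(a), inpos(d), inpos(e), inpos(f), linked(e), on(d)}

step(f,f); grab(d,d)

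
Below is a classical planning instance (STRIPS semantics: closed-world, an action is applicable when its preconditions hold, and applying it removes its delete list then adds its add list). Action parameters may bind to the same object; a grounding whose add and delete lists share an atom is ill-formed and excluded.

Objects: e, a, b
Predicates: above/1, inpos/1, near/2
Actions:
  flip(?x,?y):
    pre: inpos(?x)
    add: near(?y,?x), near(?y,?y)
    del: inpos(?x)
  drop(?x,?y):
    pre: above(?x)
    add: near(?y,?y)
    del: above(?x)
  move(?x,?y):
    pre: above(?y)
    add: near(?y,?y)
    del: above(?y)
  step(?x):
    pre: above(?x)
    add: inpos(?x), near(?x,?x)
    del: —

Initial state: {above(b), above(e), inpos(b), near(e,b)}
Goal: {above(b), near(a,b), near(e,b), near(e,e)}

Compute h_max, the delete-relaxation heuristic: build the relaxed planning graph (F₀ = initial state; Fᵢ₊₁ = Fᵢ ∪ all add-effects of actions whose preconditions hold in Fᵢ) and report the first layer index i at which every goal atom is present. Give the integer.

F0 = init (4 atoms)
F1 = F0 ∪ {inpos(e), near(a,a), near(a,b), near(b,b), near(e,e)}  (9 atoms)
goal ⊆ F1  ⇒  h_max = 1

1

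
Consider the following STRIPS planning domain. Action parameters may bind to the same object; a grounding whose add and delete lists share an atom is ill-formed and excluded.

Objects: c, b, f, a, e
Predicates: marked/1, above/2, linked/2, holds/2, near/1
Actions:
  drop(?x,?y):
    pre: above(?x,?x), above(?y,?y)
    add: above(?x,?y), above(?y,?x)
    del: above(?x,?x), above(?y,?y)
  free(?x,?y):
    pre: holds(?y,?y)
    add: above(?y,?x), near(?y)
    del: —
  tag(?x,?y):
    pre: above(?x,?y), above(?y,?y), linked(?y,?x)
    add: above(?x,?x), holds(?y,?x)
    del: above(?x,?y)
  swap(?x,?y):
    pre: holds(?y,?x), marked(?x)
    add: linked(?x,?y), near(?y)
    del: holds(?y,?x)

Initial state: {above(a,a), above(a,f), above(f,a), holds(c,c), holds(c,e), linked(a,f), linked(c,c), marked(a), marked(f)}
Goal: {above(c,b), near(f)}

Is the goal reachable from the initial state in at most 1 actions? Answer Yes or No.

No

1. free(b,c)  →  {above(a,a), above(a,f), above(c,b), above(f,a), holds(c,c), holds(c,e), linked(a,f), linked(c,c), marked(a), marked(f), near(c)}
2. tag(f,a)  →  {above(a,a), above(a,f), above(c,b), above(f,f), holds(a,f), holds(c,c), holds(c,e), linked(a,f), linked(c,c), marked(a), marked(f), near(c)}
3. swap(f,a)  →  {above(a,a), above(a,f), above(c,b), above(f,f), holds(c,c), holds(c,e), linked(a,f), linked(c,c), linked(f,a), marked(a), marked(f), near(a), near(c)}
4. tag(a,f)  →  {above(a,a), above(c,b), above(f,f), holds(c,c), holds(c,e), holds(f,a), linked(a,f), linked(c,c), linked(f,a), marked(a), marked(f), near(a), near(c)}
5. swap(a,f)  →  {above(a,a), above(c,b), above(f,f), holds(c,c), holds(c,e), linked(a,f), linked(c,c), linked(f,a), marked(a), marked(f), near(a), near(c), near(f)}
optimal plan length = 5; 5 > 1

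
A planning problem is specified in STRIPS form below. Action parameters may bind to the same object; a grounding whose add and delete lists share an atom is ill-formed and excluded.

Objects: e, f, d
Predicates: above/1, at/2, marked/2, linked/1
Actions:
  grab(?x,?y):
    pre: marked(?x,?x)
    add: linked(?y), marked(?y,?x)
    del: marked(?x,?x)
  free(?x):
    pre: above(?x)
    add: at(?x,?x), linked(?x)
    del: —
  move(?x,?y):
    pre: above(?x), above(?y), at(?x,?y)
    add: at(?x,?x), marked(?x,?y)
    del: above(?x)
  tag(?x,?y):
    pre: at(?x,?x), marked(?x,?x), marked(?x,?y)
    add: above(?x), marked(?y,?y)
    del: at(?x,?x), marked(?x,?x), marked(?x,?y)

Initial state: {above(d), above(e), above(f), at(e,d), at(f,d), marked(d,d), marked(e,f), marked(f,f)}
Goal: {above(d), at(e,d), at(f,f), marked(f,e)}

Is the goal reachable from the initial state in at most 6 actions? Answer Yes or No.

Yes

1. free(e)  →  {above(d), above(e), above(f), at(e,d), at(e,e), at(f,d), linked(e), marked(d,d), marked(e,f), marked(f,f)}
2. free(f)  →  {above(d), above(e), above(f), at(e,d), at(e,e), at(f,d), at(f,f), linked(e), linked(f), marked(d,d), marked(e,f), marked(f,f)}
3. move(e,e)  →  {above(d), above(f), at(e,d), at(e,e), at(f,d), at(f,f), linked(e), linked(f), marked(d,d), marked(e,e), marked(e,f), marked(f,f)}
4. grab(e,f)  →  {above(d), above(f), at(e,d), at(e,e), at(f,d), at(f,f), linked(e), linked(f), marked(d,d), marked(e,f), marked(f,e), marked(f,f)}
optimal plan length = 4; 4 ≤ 6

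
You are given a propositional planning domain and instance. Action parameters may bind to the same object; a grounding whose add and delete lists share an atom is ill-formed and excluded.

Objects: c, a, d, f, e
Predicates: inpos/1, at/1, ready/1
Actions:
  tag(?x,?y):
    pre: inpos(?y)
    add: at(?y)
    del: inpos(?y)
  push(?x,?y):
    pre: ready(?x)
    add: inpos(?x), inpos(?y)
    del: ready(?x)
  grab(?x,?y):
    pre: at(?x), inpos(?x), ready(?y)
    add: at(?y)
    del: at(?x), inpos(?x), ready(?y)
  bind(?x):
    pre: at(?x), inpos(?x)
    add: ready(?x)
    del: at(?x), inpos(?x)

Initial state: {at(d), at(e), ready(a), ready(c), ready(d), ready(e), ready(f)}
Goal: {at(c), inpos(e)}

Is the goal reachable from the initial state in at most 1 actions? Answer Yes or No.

No

1. push(c,e)  →  {at(d), at(e), inpos(c), inpos(e), ready(a), ready(d), ready(e), ready(f)}
2. tag(c,c)  →  {at(c), at(d), at(e), inpos(e), ready(a), ready(d), ready(e), ready(f)}
optimal plan length = 2; 2 > 1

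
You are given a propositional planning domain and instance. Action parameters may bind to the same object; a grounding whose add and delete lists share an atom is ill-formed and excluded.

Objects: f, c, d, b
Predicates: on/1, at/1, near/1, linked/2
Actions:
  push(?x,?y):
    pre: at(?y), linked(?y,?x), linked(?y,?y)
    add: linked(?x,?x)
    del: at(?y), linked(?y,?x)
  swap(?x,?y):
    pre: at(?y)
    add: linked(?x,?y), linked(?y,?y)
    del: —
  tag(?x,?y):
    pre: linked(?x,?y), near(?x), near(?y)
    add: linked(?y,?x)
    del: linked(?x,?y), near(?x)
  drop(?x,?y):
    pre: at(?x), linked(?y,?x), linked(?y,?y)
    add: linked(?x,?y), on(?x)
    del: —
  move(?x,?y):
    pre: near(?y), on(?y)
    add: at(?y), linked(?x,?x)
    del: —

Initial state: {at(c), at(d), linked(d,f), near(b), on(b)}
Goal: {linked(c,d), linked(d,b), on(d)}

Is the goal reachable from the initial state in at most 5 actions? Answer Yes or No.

1. swap(c,d)  →  {at(c), at(d), linked(c,d), linked(d,d), linked(d,f), near(b), on(b)}
2. swap(b,d)  →  {at(c), at(d), linked(b,d), linked(c,d), linked(d,d), linked(d,f), near(b), on(b)}
3. move(b,b)  →  {at(b), at(c), at(d), linked(b,b), linked(b,d), linked(c,d), linked(d,d), linked(d,f), near(b), on(b)}
4. drop(d,b)  →  {at(b), at(c), at(d), linked(b,b), linked(b,d), linked(c,d), linked(d,b), linked(d,d), linked(d,f), near(b), on(b), on(d)}
optimal plan length = 4; 4 ≤ 5

Yes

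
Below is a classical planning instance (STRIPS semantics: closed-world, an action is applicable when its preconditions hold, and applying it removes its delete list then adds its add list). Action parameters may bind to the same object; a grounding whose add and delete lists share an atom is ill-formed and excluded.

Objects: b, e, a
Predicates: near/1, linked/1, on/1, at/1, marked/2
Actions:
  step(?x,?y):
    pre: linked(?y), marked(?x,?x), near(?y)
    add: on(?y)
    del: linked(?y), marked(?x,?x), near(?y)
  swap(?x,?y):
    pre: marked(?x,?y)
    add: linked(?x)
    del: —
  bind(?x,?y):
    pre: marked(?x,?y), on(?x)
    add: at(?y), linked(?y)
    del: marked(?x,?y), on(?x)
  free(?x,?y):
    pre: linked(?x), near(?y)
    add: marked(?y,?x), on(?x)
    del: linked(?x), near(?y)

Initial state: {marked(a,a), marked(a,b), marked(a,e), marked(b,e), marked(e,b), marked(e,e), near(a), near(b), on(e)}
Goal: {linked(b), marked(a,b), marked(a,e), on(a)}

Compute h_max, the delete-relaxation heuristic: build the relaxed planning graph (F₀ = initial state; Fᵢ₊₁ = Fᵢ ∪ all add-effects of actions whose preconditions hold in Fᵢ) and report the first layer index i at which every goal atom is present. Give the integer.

F0 = init (9 atoms)
F1 = F0 ∪ {at(b), at(e), linked(a), linked(b), linked(e)}  (14 atoms)
F2 = F1 ∪ {marked(b,a), marked(b,b), on(a), on(b)}  (18 atoms)
goal ⊆ F2  ⇒  h_max = 2

2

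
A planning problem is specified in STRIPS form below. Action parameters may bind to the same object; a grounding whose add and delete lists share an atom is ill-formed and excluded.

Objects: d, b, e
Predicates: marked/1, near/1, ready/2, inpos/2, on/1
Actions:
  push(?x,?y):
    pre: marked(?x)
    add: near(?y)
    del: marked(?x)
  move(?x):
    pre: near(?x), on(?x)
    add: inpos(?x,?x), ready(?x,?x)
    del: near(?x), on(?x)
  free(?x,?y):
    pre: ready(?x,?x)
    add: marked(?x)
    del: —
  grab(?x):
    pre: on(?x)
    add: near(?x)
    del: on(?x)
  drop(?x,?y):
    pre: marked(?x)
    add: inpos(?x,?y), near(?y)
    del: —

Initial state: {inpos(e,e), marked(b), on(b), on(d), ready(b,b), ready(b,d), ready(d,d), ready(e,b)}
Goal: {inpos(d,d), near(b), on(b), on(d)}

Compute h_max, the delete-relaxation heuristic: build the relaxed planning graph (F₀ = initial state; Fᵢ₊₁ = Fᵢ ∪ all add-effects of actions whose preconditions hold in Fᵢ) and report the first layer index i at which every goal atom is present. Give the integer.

2

F0 = init (8 atoms)
F1 = F0 ∪ {inpos(b,b), inpos(b,d), inpos(b,e), marked(d), near(b), near(d), near(e)}  (15 atoms)
F2 = F1 ∪ {inpos(d,b), inpos(d,d), inpos(d,e)}  (18 atoms)
goal ⊆ F2  ⇒  h_max = 2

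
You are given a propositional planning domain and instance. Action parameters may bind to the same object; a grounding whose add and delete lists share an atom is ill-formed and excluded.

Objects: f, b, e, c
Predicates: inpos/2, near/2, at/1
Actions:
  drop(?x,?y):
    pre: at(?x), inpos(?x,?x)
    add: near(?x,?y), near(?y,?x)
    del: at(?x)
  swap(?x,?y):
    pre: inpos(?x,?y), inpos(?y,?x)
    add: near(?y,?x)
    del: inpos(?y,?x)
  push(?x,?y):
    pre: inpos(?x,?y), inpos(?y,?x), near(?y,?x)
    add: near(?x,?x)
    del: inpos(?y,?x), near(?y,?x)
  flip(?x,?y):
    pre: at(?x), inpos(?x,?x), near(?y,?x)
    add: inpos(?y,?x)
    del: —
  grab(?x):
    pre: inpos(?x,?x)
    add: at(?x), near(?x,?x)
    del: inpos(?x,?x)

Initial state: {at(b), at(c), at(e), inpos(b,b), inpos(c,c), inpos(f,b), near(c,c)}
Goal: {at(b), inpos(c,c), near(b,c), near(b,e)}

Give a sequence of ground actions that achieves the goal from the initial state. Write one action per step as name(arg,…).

drop(b,e); drop(c,b); grab(b)

1. drop(b,e)  →  {at(c), at(e), inpos(b,b), inpos(c,c), inpos(f,b), near(b,e), near(c,c), near(e,b)}
2. drop(c,b)  →  {at(e), inpos(b,b), inpos(c,c), inpos(f,b), near(b,c), near(b,e), near(c,b), near(c,c), near(e,b)}
3. grab(b)  →  {at(b), at(e), inpos(c,c), inpos(f,b), near(b,b), near(b,c), near(b,e), near(c,b), near(c,c), near(e,b)}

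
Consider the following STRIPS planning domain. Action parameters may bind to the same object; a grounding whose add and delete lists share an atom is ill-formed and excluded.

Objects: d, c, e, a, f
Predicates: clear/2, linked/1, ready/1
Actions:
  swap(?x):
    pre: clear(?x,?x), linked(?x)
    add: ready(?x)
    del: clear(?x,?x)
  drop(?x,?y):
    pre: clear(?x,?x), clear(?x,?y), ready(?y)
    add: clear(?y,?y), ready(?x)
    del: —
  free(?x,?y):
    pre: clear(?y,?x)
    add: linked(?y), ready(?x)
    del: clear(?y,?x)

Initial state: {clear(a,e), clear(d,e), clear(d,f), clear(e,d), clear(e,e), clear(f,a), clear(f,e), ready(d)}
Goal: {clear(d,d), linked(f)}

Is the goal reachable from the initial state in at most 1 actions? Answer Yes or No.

1. drop(e,d)  →  {clear(a,e), clear(d,d), clear(d,e), clear(d,f), clear(e,d), clear(e,e), clear(f,a), clear(f,e), ready(d), ready(e)}
2. free(e,f)  →  {clear(a,e), clear(d,d), clear(d,e), clear(d,f), clear(e,d), clear(e,e), clear(f,a), linked(f), ready(d), ready(e)}
optimal plan length = 2; 2 > 1

No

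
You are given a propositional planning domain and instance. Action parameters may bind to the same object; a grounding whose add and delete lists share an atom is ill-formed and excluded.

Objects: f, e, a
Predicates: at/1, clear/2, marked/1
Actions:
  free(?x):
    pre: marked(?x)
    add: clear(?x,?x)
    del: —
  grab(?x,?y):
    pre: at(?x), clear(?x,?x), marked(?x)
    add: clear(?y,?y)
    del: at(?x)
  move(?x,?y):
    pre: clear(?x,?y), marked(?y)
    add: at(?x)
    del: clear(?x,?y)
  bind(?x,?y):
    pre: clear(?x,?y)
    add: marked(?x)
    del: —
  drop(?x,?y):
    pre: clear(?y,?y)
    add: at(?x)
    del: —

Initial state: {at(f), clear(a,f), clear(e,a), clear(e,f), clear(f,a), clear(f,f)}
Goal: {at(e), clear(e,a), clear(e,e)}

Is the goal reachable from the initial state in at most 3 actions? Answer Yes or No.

1. bind(f,f)  →  {at(f), clear(a,f), clear(e,a), clear(e,f), clear(f,a), clear(f,f), marked(f)}
2. grab(f,e)  →  {clear(a,f), clear(e,a), clear(e,e), clear(e,f), clear(f,a), clear(f,f), marked(f)}
3. move(e,f)  →  {at(e), clear(a,f), clear(e,a), clear(e,e), clear(f,a), clear(f,f), marked(f)}
optimal plan length = 3; 3 ≤ 3

Yes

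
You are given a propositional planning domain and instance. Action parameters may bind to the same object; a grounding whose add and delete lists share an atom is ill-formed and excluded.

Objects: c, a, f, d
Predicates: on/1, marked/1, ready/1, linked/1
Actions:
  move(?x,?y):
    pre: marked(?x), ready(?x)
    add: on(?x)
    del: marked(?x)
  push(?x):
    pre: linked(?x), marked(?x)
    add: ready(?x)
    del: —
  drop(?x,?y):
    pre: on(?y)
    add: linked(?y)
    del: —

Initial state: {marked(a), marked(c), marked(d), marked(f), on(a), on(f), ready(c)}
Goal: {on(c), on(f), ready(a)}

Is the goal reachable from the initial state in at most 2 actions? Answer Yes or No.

No

1. move(c,c)  →  {marked(a), marked(d), marked(f), on(a), on(c), on(f), ready(c)}
2. drop(c,a)  →  {linked(a), marked(a), marked(d), marked(f), on(a), on(c), on(f), ready(c)}
3. push(a)  →  {linked(a), marked(a), marked(d), marked(f), on(a), on(c), on(f), ready(a), ready(c)}
optimal plan length = 3; 3 > 2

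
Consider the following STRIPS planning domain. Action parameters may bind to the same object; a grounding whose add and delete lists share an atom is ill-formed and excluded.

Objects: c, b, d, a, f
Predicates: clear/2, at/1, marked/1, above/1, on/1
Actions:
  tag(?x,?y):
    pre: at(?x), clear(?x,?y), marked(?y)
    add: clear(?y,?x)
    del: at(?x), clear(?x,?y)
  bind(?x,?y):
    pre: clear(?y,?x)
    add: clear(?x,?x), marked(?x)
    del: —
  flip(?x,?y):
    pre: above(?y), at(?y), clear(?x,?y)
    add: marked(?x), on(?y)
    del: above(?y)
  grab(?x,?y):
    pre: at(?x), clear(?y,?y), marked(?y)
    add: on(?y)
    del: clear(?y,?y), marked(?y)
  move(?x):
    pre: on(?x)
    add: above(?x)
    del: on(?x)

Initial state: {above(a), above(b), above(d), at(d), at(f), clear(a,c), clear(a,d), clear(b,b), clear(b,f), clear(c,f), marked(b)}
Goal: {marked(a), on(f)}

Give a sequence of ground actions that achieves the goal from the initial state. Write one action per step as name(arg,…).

1. bind(f,c)  →  {above(a), above(b), above(d), at(d), at(f), clear(a,c), clear(a,d), clear(b,b), clear(b,f), clear(c,f), clear(f,f), marked(b), marked(f)}
2. flip(a,d)  →  {above(a), above(b), at(d), at(f), clear(a,c), clear(a,d), clear(b,b), clear(b,f), clear(c,f), clear(f,f), marked(a), marked(b), marked(f), on(d)}
3. grab(d,f)  →  {above(a), above(b), at(d), at(f), clear(a,c), clear(a,d), clear(b,b), clear(b,f), clear(c,f), marked(a), marked(b), on(d), on(f)}

bind(f,c); flip(a,d); grab(d,f)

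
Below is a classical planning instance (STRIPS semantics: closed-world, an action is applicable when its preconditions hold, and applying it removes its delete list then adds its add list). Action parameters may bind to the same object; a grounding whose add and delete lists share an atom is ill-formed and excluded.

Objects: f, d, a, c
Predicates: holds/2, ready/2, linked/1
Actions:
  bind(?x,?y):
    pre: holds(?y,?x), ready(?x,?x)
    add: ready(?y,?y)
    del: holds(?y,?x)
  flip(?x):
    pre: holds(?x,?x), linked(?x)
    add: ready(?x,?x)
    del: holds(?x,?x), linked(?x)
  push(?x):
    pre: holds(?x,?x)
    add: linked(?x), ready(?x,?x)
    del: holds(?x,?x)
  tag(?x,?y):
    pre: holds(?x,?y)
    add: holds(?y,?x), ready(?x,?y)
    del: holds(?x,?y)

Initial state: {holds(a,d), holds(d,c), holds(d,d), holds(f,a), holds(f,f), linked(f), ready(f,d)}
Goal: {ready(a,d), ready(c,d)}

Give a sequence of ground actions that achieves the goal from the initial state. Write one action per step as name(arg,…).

1. tag(d,c)  →  {holds(a,d), holds(c,d), holds(d,d), holds(f,a), holds(f,f), linked(f), ready(d,c), ready(f,d)}
2. tag(a,d)  →  {holds(c,d), holds(d,a), holds(d,d), holds(f,a), holds(f,f), linked(f), ready(a,d), ready(d,c), ready(f,d)}
3. tag(c,d)  →  {holds(d,a), holds(d,c), holds(d,d), holds(f,a), holds(f,f), linked(f), ready(a,d), ready(c,d), ready(d,c), ready(f,d)}

tag(d,c); tag(a,d); tag(c,d)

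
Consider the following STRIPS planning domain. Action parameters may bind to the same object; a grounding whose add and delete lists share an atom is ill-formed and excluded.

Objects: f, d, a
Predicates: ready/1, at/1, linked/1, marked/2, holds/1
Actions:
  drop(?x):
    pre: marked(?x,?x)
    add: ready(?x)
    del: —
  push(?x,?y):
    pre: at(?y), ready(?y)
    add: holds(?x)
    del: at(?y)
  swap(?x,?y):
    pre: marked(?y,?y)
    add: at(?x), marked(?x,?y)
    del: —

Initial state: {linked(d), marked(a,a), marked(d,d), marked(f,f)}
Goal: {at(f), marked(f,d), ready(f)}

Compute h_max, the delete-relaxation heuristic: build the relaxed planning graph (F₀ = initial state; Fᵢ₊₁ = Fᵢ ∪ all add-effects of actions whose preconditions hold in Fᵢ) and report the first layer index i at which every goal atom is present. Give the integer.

F0 = init (4 atoms)
F1 = F0 ∪ {at(a), at(d), at(f), marked(a,d), marked(a,f), marked(d,a), marked(d,f), marked(f,a), marked(f,d), ready(a), ready(d), ready(f)}  (16 atoms)
goal ⊆ F1  ⇒  h_max = 1

1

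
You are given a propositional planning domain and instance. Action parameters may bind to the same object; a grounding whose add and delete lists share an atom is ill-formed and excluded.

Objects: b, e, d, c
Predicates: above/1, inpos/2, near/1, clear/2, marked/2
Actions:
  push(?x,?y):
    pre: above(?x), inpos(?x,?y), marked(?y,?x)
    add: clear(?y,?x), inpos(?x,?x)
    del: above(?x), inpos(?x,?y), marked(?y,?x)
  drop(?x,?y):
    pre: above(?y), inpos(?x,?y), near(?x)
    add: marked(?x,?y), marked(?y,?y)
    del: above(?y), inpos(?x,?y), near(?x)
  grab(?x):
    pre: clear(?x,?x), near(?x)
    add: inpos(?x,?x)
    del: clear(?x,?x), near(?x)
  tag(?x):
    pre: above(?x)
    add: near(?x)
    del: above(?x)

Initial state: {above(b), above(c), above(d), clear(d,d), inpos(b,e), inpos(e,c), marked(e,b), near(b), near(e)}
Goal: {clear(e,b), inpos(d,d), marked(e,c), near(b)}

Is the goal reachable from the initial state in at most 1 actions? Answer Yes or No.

No

1. push(b,e)  →  {above(c), above(d), clear(d,d), clear(e,b), inpos(b,b), inpos(e,c), near(b), near(e)}
2. drop(e,c)  →  {above(d), clear(d,d), clear(e,b), inpos(b,b), marked(c,c), marked(e,c), near(b)}
3. tag(d)  →  {clear(d,d), clear(e,b), inpos(b,b), marked(c,c), marked(e,c), near(b), near(d)}
4. grab(d)  →  {clear(e,b), inpos(b,b), inpos(d,d), marked(c,c), marked(e,c), near(b)}
optimal plan length = 4; 4 > 1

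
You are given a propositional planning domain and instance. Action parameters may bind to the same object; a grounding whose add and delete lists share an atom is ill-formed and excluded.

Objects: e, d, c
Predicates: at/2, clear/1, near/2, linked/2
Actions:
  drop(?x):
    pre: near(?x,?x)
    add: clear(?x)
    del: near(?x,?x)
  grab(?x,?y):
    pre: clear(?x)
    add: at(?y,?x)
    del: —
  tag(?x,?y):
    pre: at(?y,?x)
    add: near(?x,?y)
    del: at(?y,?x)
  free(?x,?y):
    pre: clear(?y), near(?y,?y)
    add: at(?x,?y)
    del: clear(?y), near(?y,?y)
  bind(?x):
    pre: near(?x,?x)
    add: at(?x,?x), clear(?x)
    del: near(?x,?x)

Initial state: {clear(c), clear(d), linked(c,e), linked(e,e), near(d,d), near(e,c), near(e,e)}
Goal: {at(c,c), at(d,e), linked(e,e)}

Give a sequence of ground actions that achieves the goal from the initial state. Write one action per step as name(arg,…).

1. drop(e)  →  {clear(c), clear(d), clear(e), linked(c,e), linked(e,e), near(d,d), near(e,c)}
2. grab(e,d)  →  {at(d,e), clear(c), clear(d), clear(e), linked(c,e), linked(e,e), near(d,d), near(e,c)}
3. grab(c,c)  →  {at(c,c), at(d,e), clear(c), clear(d), clear(e), linked(c,e), linked(e,e), near(d,d), near(e,c)}

drop(e); grab(e,d); grab(c,c)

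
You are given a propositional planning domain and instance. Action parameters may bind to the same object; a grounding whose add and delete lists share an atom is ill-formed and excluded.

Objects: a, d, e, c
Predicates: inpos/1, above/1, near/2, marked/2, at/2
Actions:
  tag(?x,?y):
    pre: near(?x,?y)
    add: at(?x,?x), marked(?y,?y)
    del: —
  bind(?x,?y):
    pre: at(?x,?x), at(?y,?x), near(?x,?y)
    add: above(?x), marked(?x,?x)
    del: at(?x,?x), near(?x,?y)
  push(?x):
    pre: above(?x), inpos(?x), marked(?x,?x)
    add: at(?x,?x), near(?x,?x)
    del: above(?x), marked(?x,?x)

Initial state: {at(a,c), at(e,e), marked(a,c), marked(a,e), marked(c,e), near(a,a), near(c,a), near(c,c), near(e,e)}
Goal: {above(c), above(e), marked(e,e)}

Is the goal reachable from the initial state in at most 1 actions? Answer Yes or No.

1. tag(c,a)  →  {at(a,c), at(c,c), at(e,e), marked(a,a), marked(a,c), marked(a,e), marked(c,e), near(a,a), near(c,a), near(c,c), near(e,e)}
2. bind(e,e)  →  {above(e), at(a,c), at(c,c), marked(a,a), marked(a,c), marked(a,e), marked(c,e), marked(e,e), near(a,a), near(c,a), near(c,c)}
3. bind(c,a)  →  {above(c), above(e), at(a,c), marked(a,a), marked(a,c), marked(a,e), marked(c,c), marked(c,e), marked(e,e), near(a,a), near(c,c)}
optimal plan length = 3; 3 > 1

No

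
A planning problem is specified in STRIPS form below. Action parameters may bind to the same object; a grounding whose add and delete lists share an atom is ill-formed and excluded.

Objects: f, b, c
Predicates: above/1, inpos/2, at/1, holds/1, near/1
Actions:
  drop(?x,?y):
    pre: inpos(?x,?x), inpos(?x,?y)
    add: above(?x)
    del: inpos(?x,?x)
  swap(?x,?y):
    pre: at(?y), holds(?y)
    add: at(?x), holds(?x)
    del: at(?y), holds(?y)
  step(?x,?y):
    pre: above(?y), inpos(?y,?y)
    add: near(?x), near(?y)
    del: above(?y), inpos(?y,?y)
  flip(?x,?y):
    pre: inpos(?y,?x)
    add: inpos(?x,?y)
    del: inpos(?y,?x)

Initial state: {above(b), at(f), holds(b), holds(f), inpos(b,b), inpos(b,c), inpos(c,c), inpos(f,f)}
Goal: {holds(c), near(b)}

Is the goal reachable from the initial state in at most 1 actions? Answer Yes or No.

1. swap(c,f)  →  {above(b), at(c), holds(b), holds(c), inpos(b,b), inpos(b,c), inpos(c,c), inpos(f,f)}
2. step(f,b)  →  {at(c), holds(b), holds(c), inpos(b,c), inpos(c,c), inpos(f,f), near(b), near(f)}
optimal plan length = 2; 2 > 1

No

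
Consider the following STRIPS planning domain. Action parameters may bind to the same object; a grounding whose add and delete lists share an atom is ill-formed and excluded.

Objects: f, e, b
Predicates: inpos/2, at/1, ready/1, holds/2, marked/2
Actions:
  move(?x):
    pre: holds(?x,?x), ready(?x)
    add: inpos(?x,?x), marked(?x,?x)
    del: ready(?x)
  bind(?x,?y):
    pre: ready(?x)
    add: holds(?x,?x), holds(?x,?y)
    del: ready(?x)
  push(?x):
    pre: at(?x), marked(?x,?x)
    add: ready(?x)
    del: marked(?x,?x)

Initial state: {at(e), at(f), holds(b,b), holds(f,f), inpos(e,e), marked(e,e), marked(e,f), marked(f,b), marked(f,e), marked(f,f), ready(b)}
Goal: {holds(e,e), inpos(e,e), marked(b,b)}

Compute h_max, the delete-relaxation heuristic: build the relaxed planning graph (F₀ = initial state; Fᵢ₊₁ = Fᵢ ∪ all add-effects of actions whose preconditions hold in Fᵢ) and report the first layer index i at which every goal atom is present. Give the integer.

2

F0 = init (11 atoms)
F1 = F0 ∪ {holds(b,e), holds(b,f), inpos(b,b), marked(b,b), ready(e), ready(f)}  (17 atoms)
F2 = F1 ∪ {holds(e,b), holds(e,e), holds(e,f), holds(f,b), holds(f,e), inpos(f,f)}  (23 atoms)
goal ⊆ F2  ⇒  h_max = 2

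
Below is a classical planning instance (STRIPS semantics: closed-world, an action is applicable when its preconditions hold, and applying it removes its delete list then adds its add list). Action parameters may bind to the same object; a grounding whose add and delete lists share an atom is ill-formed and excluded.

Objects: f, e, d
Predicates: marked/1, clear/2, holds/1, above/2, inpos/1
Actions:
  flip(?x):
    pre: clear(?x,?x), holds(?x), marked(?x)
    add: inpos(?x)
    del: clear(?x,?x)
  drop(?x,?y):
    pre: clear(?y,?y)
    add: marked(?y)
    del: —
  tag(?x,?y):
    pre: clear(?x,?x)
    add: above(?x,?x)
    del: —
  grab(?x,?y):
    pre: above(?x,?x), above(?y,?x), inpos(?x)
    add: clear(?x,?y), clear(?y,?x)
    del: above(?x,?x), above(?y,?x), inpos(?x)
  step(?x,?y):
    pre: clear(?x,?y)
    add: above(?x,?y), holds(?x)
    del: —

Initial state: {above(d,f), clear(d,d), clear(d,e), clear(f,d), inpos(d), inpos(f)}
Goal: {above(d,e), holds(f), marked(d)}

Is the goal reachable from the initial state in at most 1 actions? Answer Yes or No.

1. drop(f,d)  →  {above(d,f), clear(d,d), clear(d,e), clear(f,d), inpos(d), inpos(f), marked(d)}
2. step(f,d)  →  {above(d,f), above(f,d), clear(d,d), clear(d,e), clear(f,d), holds(f), inpos(d), inpos(f), marked(d)}
3. step(d,e)  →  {above(d,e), above(d,f), above(f,d), clear(d,d), clear(d,e), clear(f,d), holds(d), holds(f), inpos(d), inpos(f), marked(d)}
optimal plan length = 3; 3 > 1

No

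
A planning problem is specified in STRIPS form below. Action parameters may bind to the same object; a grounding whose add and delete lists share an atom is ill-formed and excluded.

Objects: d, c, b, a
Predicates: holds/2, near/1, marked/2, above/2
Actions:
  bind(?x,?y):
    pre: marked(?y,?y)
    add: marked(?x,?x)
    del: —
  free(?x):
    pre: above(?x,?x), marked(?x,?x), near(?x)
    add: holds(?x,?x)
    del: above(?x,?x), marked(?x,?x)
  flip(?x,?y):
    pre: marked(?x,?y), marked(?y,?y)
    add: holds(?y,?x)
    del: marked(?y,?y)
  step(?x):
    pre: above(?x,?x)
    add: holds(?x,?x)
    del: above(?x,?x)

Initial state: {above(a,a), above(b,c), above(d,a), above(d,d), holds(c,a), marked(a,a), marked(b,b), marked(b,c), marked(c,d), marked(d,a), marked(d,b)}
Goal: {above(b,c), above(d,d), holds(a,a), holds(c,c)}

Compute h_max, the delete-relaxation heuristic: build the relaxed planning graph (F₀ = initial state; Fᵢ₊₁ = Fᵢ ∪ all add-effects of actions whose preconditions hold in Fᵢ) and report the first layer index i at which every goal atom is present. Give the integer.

2

F0 = init (11 atoms)
F1 = F0 ∪ {holds(a,a), holds(a,d), holds(b,b), holds(b,d), holds(d,d), marked(c,c), marked(d,d)}  (18 atoms)
F2 = F1 ∪ {holds(c,b), holds(c,c), holds(d,c)}  (21 atoms)
goal ⊆ F2  ⇒  h_max = 2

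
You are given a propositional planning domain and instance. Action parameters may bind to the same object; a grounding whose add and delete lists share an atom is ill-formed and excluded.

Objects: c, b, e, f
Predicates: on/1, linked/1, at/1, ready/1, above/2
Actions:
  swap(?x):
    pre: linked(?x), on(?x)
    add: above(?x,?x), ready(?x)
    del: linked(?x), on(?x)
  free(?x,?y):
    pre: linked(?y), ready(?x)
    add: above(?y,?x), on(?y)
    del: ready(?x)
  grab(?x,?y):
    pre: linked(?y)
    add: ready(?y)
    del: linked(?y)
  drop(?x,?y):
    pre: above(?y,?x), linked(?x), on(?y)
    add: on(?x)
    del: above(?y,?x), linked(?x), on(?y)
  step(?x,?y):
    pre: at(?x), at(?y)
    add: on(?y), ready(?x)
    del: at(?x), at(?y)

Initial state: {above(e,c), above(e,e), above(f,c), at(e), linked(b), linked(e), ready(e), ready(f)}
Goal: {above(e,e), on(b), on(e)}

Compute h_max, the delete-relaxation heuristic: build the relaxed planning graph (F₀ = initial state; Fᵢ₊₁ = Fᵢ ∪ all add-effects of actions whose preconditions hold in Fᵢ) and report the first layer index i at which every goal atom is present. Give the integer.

F0 = init (8 atoms)
F1 = F0 ∪ {above(b,e), above(b,f), above(e,f), on(b), on(e), ready(b)}  (14 atoms)
goal ⊆ F1  ⇒  h_max = 1

1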